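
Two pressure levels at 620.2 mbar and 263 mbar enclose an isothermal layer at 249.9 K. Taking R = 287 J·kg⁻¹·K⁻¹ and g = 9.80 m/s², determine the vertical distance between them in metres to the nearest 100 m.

Hypsometric equation: Δz = (R T̄/g) ln(P₁/P₂).
R T̄/g = 287 × 249.9 / 9.80 = 7318.5 m.
ln(620.2/263) = ln(2.3582) = 0.85790.
Δz = 7318.5 × 0.85790 = 6278.5 m.

Δz ≈ 6300 m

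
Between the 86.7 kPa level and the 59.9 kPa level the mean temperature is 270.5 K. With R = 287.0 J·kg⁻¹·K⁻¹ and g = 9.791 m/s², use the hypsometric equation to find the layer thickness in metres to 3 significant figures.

Δz ≈ 2930 m

Hypsometric equation: Δz = (R T̄/g) ln(P₁/P₂).
R T̄/g = 287.0 × 270.5 / 9.791 = 7929.1 m.
ln(86.7/59.9) = ln(1.4474) = 0.36977.
Δz = 7929.1 × 0.36977 = 2931.9 m.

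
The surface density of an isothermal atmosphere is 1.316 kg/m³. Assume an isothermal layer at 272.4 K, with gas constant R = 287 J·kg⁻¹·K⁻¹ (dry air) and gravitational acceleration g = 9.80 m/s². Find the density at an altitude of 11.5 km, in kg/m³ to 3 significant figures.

ρ ≈ 0.311 kg/m³

Scale height: H = RT/g = 287 × 272.4 / 9.80 = 7977.4 m.
In an isothermal atmosphere, density decays like pressure: ρ = ρ₀ exp(−z/H).
z/H = 11500/7977.4 = 1.4416; exp(−1.4416) = 0.23655.
ρ = 1.316 × 0.23655 = 0.31130 kg/m³.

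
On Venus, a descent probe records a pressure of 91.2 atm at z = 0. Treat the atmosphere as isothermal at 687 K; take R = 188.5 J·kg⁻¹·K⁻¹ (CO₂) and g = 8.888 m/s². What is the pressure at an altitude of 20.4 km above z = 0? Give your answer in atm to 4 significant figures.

P ≈ 22.49 atm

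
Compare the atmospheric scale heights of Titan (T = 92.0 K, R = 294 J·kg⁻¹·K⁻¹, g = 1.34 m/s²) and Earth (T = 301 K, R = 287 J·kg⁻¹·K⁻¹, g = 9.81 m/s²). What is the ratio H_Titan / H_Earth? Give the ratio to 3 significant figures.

H = RT/g for each body.
H_Titan = 294 × 92.0 / 1.34 = 20185 m.
H_Earth = 287 × 301 / 9.81 = 8806.0 m.
H_Titan/H_Earth = 20185/8806.0 = 2.2922.

H_Titan/H_Earth ≈ 2.29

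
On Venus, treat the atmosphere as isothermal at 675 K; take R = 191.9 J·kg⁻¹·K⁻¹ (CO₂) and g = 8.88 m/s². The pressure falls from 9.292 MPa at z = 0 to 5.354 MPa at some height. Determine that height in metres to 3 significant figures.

z ≈ 8040 m

Scale height: H = RT/g = 191.9 × 675 / 8.88 = 14587 m.
Invert the barometric formula: z = H ln(P₀/P).
P₀/P = 9.292/5.354 = 1.7355; ln(1.7355) = 0.55130.
z = 14587 × 0.55130 = 8041.8 m.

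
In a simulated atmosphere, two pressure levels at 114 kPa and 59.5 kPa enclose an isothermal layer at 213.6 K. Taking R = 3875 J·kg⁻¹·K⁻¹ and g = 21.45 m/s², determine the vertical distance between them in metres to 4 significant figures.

Δz ≈ 25090 m

Hypsometric equation: Δz = (R T̄/g) ln(P₁/P₂).
R T̄/g = 3875 × 213.6 / 21.45 = 38587 m.
ln(114/59.5) = ln(1.9160) = 0.65024.
Δz = 38587 × 0.65024 = 25091 m.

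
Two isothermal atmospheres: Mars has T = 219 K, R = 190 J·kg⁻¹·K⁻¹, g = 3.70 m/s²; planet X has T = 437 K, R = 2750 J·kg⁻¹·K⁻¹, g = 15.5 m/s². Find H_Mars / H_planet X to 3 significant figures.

H = RT/g for each body.
H_Mars = 190 × 219 / 3.70 = 11246 m.
H_planet X = 2750 × 437 / 15.5 = 77532 m.
H_Mars/H_planet X = 11246/77532 = 0.14505.

H_Mars/H_planet X ≈ 0.145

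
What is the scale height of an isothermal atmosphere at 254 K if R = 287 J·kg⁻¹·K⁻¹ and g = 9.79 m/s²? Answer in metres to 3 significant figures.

The scale height of an isothermal atmosphere is H = RT/g.
H = 287 × 254 / 9.79 = 72898/9.79 = 7446.2 m.

H ≈ 7450 m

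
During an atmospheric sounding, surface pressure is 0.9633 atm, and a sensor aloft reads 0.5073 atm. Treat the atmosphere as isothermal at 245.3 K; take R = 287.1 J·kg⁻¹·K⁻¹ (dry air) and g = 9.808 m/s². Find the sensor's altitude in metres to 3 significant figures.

Scale height: H = RT/g = 287.1 × 245.3 / 9.808 = 7180.4 m.
Invert the barometric formula: z = H ln(P₀/P).
P₀/P = 0.9633/0.5073 = 1.8989; ln(1.8989) = 0.64127.
z = 7180.4 × 0.64127 = 4604.6 m.

z ≈ 4600 m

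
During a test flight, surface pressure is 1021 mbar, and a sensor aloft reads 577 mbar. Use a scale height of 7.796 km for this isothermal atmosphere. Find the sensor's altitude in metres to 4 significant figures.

z ≈ 4449 m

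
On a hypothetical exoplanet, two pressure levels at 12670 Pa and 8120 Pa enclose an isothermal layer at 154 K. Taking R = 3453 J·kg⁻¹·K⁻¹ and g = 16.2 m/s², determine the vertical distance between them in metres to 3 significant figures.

Δz ≈ 14600 m

Hypsometric equation: Δz = (R T̄/g) ln(P₁/P₂).
R T̄/g = 3453 × 154 / 16.2 = 32825 m.
ln(12670/8120) = ln(1.5603) = 0.44488.
Δz = 32825 × 0.44488 = 14603 m.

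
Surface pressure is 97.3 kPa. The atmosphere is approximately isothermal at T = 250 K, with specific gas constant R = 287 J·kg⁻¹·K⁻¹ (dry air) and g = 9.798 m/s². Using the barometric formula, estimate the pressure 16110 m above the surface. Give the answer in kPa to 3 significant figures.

Scale height: H = RT/g = 287 × 250 / 9.798 = 7322.9 m.
Barometric formula: P = P₀ exp(−z/H).
z/H = 16110/7322.9 = 2.1999; exp(−2.1999) = 0.11081.
P = 97.3 × 0.11081 = 10.782 kPa.

P ≈ 10.8 kPa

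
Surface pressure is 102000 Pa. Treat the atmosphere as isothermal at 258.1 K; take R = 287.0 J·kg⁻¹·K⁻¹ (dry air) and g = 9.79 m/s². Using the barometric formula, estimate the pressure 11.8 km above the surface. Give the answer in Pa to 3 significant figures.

Scale height: H = RT/g = 287.0 × 258.1 / 9.79 = 7566.4 m.
Barometric formula: P = P₀ exp(−z/H).
z/H = 11800/7566.4 = 1.5595; exp(−1.5595) = 0.21024.
P = 102000 × 0.21024 = 21444 Pa.

P ≈ 21400 Pa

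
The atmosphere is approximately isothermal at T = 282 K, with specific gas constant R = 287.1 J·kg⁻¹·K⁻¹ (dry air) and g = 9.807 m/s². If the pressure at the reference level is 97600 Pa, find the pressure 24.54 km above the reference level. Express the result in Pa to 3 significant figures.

P ≈ 4990 Pa

Scale height: H = RT/g = 287.1 × 282 / 9.807 = 8255.6 m.
Barometric formula: P = P₀ exp(−z/H).
z/H = 24540/8255.6 = 2.9725; exp(−2.9725) = 0.051175.
P = 97600 × 0.051175 = 4994.7 Pa.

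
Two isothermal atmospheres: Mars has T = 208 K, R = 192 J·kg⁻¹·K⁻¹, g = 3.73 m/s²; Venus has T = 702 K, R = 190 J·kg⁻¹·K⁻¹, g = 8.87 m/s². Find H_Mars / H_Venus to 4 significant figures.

H_Mars/H_Venus ≈ 0.7120

H = RT/g for each body.
H_Mars = 192 × 208 / 3.73 = 10707 m.
H_Venus = 190 × 702 / 8.87 = 15037 m.
H_Mars/H_Venus = 10707/15037 = 0.71204.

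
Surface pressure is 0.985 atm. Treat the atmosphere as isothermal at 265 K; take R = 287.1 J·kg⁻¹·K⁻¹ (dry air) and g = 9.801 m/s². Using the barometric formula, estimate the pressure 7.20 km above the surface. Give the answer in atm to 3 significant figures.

Scale height: H = RT/g = 287.1 × 265 / 9.801 = 7762.6 m.
Barometric formula: P = P₀ exp(−z/H).
z/H = 7200.0/7762.6 = 0.92752; exp(−0.92752) = 0.39553.
P = 0.985 × 0.39553 = 0.38960 atm.

P ≈ 0.390 atm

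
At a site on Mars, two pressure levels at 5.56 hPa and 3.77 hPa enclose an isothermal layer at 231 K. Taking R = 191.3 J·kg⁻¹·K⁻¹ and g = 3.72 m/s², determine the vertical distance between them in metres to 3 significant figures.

Δz ≈ 4620 m

Hypsometric equation: Δz = (R T̄/g) ln(P₁/P₂).
R T̄/g = 191.3 × 231 / 3.72 = 11879 m.
ln(5.56/3.77) = ln(1.4748) = 0.38852.
Δz = 11879 × 0.38852 = 4615.2 m.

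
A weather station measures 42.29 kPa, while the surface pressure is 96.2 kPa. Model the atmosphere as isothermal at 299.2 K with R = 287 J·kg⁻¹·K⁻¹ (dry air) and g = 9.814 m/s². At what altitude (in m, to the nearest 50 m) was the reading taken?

z ≈ 7200 m

Scale height: H = RT/g = 287 × 299.2 / 9.814 = 8749.8 m.
Invert the barometric formula: z = H ln(P₀/P).
P₀/P = 96.2/42.29 = 2.2748; ln(2.2748) = 0.82189.
z = 8749.8 × 0.82189 = 7191.4 m.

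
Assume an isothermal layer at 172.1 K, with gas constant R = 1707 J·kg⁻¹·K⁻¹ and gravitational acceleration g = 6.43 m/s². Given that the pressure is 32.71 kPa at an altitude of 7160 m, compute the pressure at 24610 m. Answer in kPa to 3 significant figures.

P ≈ 22.3 kPa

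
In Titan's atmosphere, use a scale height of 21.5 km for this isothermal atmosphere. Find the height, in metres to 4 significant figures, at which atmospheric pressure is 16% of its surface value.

Set P/P₀ = exp(−z/H) = 0.16, so z = −H ln(0.16).
−ln(0.16) = 1.8326; z = 21500 × 1.8326 = 39401 m.

z ≈ 39400 m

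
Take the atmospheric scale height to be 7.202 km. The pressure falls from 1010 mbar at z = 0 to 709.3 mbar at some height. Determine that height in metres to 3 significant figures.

Invert the barometric formula: z = H ln(P₀/P).
P₀/P = 1010/709.3 = 1.4239; ln(1.4239) = 0.35340.
z = 7202.0 × 0.35340 = 2545.2 m.

z ≈ 2550 m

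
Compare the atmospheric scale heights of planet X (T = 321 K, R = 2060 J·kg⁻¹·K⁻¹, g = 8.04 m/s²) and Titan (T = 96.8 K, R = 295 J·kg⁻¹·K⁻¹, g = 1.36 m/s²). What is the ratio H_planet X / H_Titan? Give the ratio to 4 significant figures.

H_planet X/H_Titan ≈ 3.917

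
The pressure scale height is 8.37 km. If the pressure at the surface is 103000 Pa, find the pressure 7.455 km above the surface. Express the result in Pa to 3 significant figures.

P ≈ 42300 Pa

Barometric formula: P = P₀ exp(−z/H).
z/H = 7455.0/8370.0 = 0.89068; exp(−0.89068) = 0.41038.
P = 103000 × 0.41038 = 42269 Pa.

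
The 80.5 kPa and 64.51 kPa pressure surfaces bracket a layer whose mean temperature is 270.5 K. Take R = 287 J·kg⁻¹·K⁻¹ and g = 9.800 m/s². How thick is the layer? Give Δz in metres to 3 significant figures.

Δz ≈ 1750 m

Hypsometric equation: Δz = (R T̄/g) ln(P₁/P₂).
R T̄/g = 287 × 270.5 / 9.800 = 7921.8 m.
ln(80.5/64.51) = ln(1.2479) = 0.22146.
Δz = 7921.8 × 0.22146 = 1754.4 m.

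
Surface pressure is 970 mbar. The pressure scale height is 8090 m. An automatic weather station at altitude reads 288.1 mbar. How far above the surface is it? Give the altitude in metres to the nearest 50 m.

z ≈ 9800 m

Invert the barometric formula: z = H ln(P₀/P).
P₀/P = 970/288.1 = 3.3669; ln(3.3669) = 1.2140.
z = 8090.0 × 1.2140 = 9821.3 m.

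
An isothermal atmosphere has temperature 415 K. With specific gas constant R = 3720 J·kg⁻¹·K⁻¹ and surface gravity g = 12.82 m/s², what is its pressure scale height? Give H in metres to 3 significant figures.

H ≈ 120000 m

The scale height of an isothermal atmosphere is H = RT/g.
H = 3720 × 415 / 12.82 = 1543800/12.82 = 120420 m.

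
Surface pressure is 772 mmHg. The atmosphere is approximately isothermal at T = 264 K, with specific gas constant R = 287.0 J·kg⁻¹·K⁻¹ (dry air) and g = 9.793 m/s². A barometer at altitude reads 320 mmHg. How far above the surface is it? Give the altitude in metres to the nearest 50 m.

Scale height: H = RT/g = 287.0 × 264 / 9.793 = 7737.0 m.
Invert the barometric formula: z = H ln(P₀/P).
P₀/P = 772/320 = 2.4125; ln(2.4125) = 0.88066.
z = 7737.0 × 0.88066 = 6813.7 m.

z ≈ 6800 m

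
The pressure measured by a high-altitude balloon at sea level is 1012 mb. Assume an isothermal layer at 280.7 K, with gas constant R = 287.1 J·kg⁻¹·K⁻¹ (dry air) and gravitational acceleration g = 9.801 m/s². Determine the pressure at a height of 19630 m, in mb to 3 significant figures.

Scale height: H = RT/g = 287.1 × 280.7 / 9.801 = 8222.5 m.
Barometric formula: P = P₀ exp(−z/H).
z/H = 19630/8222.5 = 2.3874; exp(−2.3874) = 0.091868.
P = 1012 × 0.091868 = 92.970 mb.

P ≈ 93.0 mb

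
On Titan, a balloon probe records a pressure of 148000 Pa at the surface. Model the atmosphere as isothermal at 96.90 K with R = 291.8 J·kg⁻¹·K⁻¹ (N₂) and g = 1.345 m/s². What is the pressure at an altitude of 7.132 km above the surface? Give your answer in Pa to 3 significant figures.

Scale height: H = RT/g = 291.8 × 96.90 / 1.345 = 21023 m.
Barometric formula: P = P₀ exp(−z/H).
z/H = 7132.0/21023 = 0.33925; exp(−0.33925) = 0.71230.
P = 148000 × 0.71230 = 105420 Pa.

P ≈ 105000 Pa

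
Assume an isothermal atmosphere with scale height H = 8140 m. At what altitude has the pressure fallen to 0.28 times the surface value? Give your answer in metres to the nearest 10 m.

z ≈ 10360 m

Set P/P₀ = exp(−z/H) = 0.28, so z = −H ln(0.28).
−ln(0.28) = 1.2730; z = 8140.0 × 1.2730 = 10362 m.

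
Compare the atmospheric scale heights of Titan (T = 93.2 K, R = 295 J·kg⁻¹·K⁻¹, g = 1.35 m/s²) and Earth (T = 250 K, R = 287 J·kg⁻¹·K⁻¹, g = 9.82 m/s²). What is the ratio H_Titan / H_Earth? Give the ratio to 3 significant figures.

H = RT/g for each body.
H_Titan = 295 × 93.2 / 1.35 = 20366 m.
H_Earth = 287 × 250 / 9.82 = 7306.5 m.
H_Titan/H_Earth = 20366/7306.5 = 2.7874.

H_Titan/H_Earth ≈ 2.79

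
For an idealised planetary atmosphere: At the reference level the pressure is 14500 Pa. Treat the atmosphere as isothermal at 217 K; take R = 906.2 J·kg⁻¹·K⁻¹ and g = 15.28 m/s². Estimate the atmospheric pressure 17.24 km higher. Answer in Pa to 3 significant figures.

P ≈ 3800 Pa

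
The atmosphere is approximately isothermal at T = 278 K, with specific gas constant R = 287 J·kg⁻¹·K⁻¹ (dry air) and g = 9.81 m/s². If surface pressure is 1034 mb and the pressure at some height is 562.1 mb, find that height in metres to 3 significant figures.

z ≈ 4960 m

Scale height: H = RT/g = 287 × 278 / 9.81 = 8133.1 m.
Invert the barometric formula: z = H ln(P₀/P).
P₀/P = 1034/562.1 = 1.8395; ln(1.8395) = 0.60949.
z = 8133.1 × 0.60949 = 4957.0 m.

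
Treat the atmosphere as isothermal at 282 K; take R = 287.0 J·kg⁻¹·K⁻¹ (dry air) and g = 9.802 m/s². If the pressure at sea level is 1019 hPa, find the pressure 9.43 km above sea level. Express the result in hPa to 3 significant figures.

P ≈ 325 hPa

Scale height: H = RT/g = 287.0 × 282 / 9.802 = 8256.9 m.
Barometric formula: P = P₀ exp(−z/H).
z/H = 9430.0/8256.9 = 1.1421; exp(−1.1421) = 0.31915.
P = 1019 × 0.31915 = 325.21 hPa.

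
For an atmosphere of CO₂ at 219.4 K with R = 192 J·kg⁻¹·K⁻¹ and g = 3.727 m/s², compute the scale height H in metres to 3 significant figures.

H ≈ 11300 m

The scale height of an isothermal atmosphere is H = RT/g.
H = 192 × 219.4 / 3.727 = 42125/3.727 = 11303 m.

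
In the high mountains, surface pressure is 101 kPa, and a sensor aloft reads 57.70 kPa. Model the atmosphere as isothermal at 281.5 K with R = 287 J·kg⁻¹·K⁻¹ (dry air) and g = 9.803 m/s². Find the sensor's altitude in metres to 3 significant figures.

Scale height: H = RT/g = 287 × 281.5 / 9.803 = 8241.4 m.
Invert the barometric formula: z = H ln(P₀/P).
P₀/P = 101/57.70 = 1.7504; ln(1.7504) = 0.55984.
z = 8241.4 × 0.55984 = 4613.9 m.

z ≈ 4610 m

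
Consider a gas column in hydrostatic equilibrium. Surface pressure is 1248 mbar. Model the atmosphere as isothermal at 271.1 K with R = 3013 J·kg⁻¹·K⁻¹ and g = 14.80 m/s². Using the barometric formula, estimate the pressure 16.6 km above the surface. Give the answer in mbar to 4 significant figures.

P ≈ 923.8 mbar

Scale height: H = RT/g = 3013 × 271.1 / 14.80 = 55191 m.
Barometric formula: P = P₀ exp(−z/H).
z/H = 16600/55191 = 0.30077; exp(−0.30077) = 0.74025.
P = 1248 × 0.74025 = 923.83 mbar.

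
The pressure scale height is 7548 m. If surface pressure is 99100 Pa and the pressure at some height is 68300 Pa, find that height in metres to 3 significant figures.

z ≈ 2810 m

Invert the barometric formula: z = H ln(P₀/P).
P₀/P = 99100/68300 = 1.4510; ln(1.4510) = 0.37225.
z = 7548.0 × 0.37225 = 2809.7 m.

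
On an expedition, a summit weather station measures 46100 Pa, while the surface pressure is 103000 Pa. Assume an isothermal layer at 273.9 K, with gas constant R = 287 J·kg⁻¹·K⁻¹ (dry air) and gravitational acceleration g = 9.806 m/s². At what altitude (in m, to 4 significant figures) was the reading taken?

z ≈ 6445 m

Scale height: H = RT/g = 287 × 273.9 / 9.806 = 8016.4 m.
Invert the barometric formula: z = H ln(P₀/P).
P₀/P = 103000/46100 = 2.2343; ln(2.2343) = 0.80393.
z = 8016.4 × 0.80393 = 6444.6 m.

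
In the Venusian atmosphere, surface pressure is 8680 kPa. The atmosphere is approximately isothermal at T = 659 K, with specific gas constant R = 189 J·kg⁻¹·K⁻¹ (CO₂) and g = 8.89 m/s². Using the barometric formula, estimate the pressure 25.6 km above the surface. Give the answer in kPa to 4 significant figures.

P ≈ 1396 kPa

Scale height: H = RT/g = 189 × 659 / 8.89 = 14010 m.
Barometric formula: P = P₀ exp(−z/H).
z/H = 25600/14010 = 1.8273; exp(−1.8273) = 0.16085.
P = 8680 × 0.16085 = 1396.2 kPa.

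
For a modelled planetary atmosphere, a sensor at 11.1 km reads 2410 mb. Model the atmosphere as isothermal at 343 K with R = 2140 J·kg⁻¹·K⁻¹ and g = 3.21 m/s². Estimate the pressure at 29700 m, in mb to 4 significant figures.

P ≈ 2222 mb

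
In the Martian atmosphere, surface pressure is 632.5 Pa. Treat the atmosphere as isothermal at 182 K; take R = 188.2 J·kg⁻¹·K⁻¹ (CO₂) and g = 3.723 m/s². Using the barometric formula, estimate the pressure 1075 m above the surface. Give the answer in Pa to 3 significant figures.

P ≈ 563 Pa

Scale height: H = RT/g = 188.2 × 182 / 3.723 = 9200.2 m.
Barometric formula: P = P₀ exp(−z/H).
z/H = 1075.0/9200.2 = 0.11685; exp(−0.11685) = 0.88972.
P = 632.5 × 0.88972 = 562.75 Pa.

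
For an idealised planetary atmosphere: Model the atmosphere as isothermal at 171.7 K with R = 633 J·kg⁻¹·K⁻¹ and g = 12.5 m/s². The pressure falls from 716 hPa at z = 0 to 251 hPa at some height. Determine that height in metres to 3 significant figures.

z ≈ 9110 m

Scale height: H = RT/g = 633 × 171.7 / 12.5 = 8694.9 m.
Invert the barometric formula: z = H ln(P₀/P).
P₀/P = 716/251 = 2.8526; ln(2.8526) = 1.0482.
z = 8694.9 × 1.0482 = 9114.0 m.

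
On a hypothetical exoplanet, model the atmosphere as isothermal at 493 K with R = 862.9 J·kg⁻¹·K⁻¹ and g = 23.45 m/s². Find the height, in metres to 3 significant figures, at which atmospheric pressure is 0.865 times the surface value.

z ≈ 2630 m

Scale height: H = RT/g = 862.9 × 493 / 23.45 = 18141 m.
Set P/P₀ = exp(−z/H) = 0.865, so z = −H ln(0.865).
−ln(0.865) = 0.14503; z = 18141 × 0.14503 = 2631.0 m.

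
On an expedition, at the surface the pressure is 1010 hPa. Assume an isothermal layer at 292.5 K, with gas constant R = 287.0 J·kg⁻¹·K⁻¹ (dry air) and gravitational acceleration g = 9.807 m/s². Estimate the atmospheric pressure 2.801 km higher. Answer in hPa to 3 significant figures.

Scale height: H = RT/g = 287.0 × 292.5 / 9.807 = 8560.0 m.
Barometric formula: P = P₀ exp(−z/H).
z/H = 2801.0/8560.0 = 0.32722; exp(−0.32722) = 0.72093.
P = 1010 × 0.72093 = 728.14 hPa.

P ≈ 728 hPa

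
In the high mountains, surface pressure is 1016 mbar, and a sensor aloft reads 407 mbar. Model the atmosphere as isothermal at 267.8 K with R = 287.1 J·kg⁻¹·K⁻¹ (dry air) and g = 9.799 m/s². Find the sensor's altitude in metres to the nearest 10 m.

z ≈ 7180 m

Scale height: H = RT/g = 287.1 × 267.8 / 9.799 = 7846.2 m.
Invert the barometric formula: z = H ln(P₀/P).
P₀/P = 1016/407 = 2.4963; ln(2.4963) = 0.91481.
z = 7846.2 × 0.91481 = 7177.8 m.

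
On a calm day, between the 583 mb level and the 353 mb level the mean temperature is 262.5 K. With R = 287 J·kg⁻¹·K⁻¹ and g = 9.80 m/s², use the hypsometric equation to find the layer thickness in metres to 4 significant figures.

Hypsometric equation: Δz = (R T̄/g) ln(P₁/P₂).
R T̄/g = 287 × 262.5 / 9.80 = 7687.5 m.
ln(583/353) = ln(1.6516) = 0.50174.
Δz = 7687.5 × 0.50174 = 3857.1 m.

Δz ≈ 3857 m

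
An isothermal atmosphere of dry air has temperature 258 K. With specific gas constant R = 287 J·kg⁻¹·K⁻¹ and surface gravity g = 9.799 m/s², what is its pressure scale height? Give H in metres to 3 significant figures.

H ≈ 7560 m

The scale height of an isothermal atmosphere is H = RT/g.
H = 287 × 258 / 9.799 = 74046/9.799 = 7556.5 m.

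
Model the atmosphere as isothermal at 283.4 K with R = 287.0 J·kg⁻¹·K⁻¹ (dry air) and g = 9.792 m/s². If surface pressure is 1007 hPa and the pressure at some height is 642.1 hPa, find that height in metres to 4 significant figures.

z ≈ 3738 m

Scale height: H = RT/g = 287.0 × 283.4 / 9.792 = 8306.4 m.
Invert the barometric formula: z = H ln(P₀/P).
P₀/P = 1007/642.1 = 1.5683; ln(1.5683) = 0.44999.
z = 8306.4 × 0.44999 = 3737.8 m.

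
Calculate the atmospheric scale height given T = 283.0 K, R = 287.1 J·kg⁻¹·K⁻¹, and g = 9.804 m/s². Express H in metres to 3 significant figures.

H ≈ 8290 m

The scale height of an isothermal atmosphere is H = RT/g.
H = 287.1 × 283.0 / 9.804 = 81249/9.804 = 8287.3 m.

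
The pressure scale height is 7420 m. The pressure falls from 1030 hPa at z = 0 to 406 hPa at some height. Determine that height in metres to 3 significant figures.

z ≈ 6910 m

Invert the barometric formula: z = H ln(P₀/P).
P₀/P = 1030/406 = 2.5369; ln(2.5369) = 0.93094.
z = 7420.0 × 0.93094 = 6907.6 m.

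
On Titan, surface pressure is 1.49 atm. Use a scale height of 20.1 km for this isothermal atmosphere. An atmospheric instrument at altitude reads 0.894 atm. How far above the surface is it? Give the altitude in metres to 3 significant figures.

z ≈ 10300 m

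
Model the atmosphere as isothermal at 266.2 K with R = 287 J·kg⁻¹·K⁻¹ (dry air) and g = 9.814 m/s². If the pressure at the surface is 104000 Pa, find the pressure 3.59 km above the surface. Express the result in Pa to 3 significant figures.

Scale height: H = RT/g = 287 × 266.2 / 9.814 = 7784.7 m.
Barometric formula: P = P₀ exp(−z/H).
z/H = 3590.0/7784.7 = 0.46116; exp(−0.46116) = 0.63055.
P = 104000 × 0.63055 = 65577 Pa.

P ≈ 65600 Pa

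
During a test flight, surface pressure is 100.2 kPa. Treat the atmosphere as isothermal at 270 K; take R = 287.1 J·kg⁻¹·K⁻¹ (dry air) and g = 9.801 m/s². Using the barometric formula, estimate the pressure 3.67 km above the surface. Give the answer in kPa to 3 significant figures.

P ≈ 63.0 kPa

Scale height: H = RT/g = 287.1 × 270 / 9.801 = 7909.1 m.
Barometric formula: P = P₀ exp(−z/H).
z/H = 3670.0/7909.1 = 0.46402; exp(−0.46402) = 0.62875.
P = 100.2 × 0.62875 = 63.001 kPa.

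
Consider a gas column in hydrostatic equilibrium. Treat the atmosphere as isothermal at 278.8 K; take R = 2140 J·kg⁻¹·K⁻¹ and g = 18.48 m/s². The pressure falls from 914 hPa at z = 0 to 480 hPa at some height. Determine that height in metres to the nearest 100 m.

z ≈ 20800 m

Scale height: H = RT/g = 2140 × 278.8 / 18.48 = 32285 m.
Invert the barometric formula: z = H ln(P₀/P).
P₀/P = 914/480 = 1.9042; ln(1.9042) = 0.64406.
z = 32285 × 0.64406 = 20793 m.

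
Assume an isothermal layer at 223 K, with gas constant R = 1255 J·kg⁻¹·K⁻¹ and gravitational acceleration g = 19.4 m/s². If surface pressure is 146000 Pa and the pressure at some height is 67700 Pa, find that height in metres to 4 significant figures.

z ≈ 11090 m

Scale height: H = RT/g = 1255 × 223 / 19.4 = 14426 m.
Invert the barometric formula: z = H ln(P₀/P).
P₀/P = 146000/67700 = 2.1566; ln(2.1566) = 0.76853.
z = 14426 × 0.76853 = 11087 m.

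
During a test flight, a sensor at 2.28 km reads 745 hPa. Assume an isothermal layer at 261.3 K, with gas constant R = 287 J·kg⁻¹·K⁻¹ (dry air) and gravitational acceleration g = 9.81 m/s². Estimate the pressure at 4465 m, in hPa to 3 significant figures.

P ≈ 560 hPa

Scale height: H = RT/g = 287 × 261.3 / 9.81 = 7644.6 m.
Between two levels, P₂ = P₁ exp(−Δz/H) with Δz = z₂ − z₁.
Δz = 4465.0 − 2280.0 = 2185.0 m; Δz/H = 2185.0/7644.6 = 0.28582.
P₂ = 745 × exp(−0.28582) = 745 × 0.75140 = 559.79 hPa.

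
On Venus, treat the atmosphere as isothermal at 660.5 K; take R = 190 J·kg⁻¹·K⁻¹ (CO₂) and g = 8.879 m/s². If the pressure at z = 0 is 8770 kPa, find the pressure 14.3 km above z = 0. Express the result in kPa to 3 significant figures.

P ≈ 3190 kPa

Scale height: H = RT/g = 190 × 660.5 / 8.879 = 14134 m.
Barometric formula: P = P₀ exp(−z/H).
z/H = 14300/14134 = 1.0117; exp(−1.0117) = 0.36360.
P = 8770 × 0.36360 = 3188.8 kPa.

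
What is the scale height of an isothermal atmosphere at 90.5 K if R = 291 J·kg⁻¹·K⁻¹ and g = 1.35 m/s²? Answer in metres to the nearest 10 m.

H ≈ 19510 m

The scale height of an isothermal atmosphere is H = RT/g.
H = 291 × 90.5 / 1.35 = 26336/1.35 = 19508 m.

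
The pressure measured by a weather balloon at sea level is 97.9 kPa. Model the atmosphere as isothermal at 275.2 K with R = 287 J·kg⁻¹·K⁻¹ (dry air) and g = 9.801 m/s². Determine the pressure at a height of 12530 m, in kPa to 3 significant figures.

P ≈ 20.7 kPa

Scale height: H = RT/g = 287 × 275.2 / 9.801 = 8058.6 m.
Barometric formula: P = P₀ exp(−z/H).
z/H = 12530/8058.6 = 1.5549; exp(−1.5549) = 0.21121.
P = 97.9 × 0.21121 = 20.677 kPa.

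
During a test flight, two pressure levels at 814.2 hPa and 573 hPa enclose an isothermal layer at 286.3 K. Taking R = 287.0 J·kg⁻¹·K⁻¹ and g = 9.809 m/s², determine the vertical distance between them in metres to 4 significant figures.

Hypsometric equation: Δz = (R T̄/g) ln(P₁/P₂).
R T̄/g = 287.0 × 286.3 / 9.809 = 8376.8 m.
ln(814.2/573) = ln(1.4209) = 0.35129.
Δz = 8376.8 × 0.35129 = 2942.7 m.

Δz ≈ 2943 m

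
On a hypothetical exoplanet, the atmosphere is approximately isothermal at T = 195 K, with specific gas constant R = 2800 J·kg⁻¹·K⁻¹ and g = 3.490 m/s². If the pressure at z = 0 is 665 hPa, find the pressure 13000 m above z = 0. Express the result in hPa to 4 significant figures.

P ≈ 612.0 hPa

Scale height: H = RT/g = 2800 × 195 / 3.490 = 156450 m.
Barometric formula: P = P₀ exp(−z/H).
z/H = 13000/156450 = 0.083094; exp(−0.083094) = 0.92026.
P = 665 × 0.92026 = 611.97 hPa.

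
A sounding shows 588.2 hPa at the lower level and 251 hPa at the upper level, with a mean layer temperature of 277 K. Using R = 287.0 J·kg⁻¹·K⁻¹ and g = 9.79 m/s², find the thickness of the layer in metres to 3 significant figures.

Δz ≈ 6920 m

Hypsometric equation: Δz = (R T̄/g) ln(P₁/P₂).
R T̄/g = 287.0 × 277 / 9.79 = 8120.4 m.
ln(588.2/251) = ln(2.3434) = 0.85160.
Δz = 8120.4 × 0.85160 = 6915.3 m.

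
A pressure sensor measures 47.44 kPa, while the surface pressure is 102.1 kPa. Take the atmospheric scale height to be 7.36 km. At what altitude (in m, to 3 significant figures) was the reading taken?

z ≈ 5640 m

Invert the barometric formula: z = H ln(P₀/P).
P₀/P = 102.1/47.44 = 2.1522; ln(2.1522) = 0.76649.
z = 7360.0 × 0.76649 = 5641.4 m.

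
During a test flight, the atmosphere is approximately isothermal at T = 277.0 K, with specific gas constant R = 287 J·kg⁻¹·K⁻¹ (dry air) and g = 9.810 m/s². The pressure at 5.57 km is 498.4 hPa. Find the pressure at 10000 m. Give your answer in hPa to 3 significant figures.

P ≈ 289 hPa

Scale height: H = RT/g = 287 × 277.0 / 9.810 = 8103.9 m.
Between two levels, P₂ = P₁ exp(−Δz/H) with Δz = z₂ − z₁.
Δz = 10000 − 5570.0 = 4430.0 m; Δz/H = 4430.0/8103.9 = 0.54665.
P₂ = 498.4 × exp(−0.54665) = 498.4 × 0.57889 = 288.52 hPa.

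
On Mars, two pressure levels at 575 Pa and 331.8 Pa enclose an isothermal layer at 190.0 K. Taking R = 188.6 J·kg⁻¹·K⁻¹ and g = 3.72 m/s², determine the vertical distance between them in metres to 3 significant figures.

Δz ≈ 5300 m

Hypsometric equation: Δz = (R T̄/g) ln(P₁/P₂).
R T̄/g = 188.6 × 190.0 / 3.72 = 9632.8 m.
ln(575/331.8) = ln(1.7330) = 0.54985.
Δz = 9632.8 × 0.54985 = 5296.6 m.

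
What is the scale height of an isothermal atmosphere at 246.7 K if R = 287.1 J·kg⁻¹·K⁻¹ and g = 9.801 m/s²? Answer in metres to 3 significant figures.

H ≈ 7230 m

The scale height of an isothermal atmosphere is H = RT/g.
H = 287.1 × 246.7 / 9.801 = 70828/9.801 = 7226.6 m.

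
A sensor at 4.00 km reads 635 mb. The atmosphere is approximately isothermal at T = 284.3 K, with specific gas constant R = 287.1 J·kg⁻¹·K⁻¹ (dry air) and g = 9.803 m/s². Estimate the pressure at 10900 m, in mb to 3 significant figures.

Scale height: H = RT/g = 287.1 × 284.3 / 9.803 = 8326.3 m.
Between two levels, P₂ = P₁ exp(−Δz/H) with Δz = z₂ − z₁.
Δz = 10900 − 4000.0 = 6900.0 m; Δz/H = 6900.0/8326.3 = 0.82870.
P₂ = 635 × exp(−0.82870) = 635 × 0.43662 = 277.25 mb.

P ≈ 277 mb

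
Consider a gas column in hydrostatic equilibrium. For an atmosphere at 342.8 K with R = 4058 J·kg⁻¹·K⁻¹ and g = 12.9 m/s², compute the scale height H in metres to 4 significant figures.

The scale height of an isothermal atmosphere is H = RT/g.
H = 4058 × 342.8 / 12.9 = 1391100/12.9 = 107840 m.

H ≈ 107800 m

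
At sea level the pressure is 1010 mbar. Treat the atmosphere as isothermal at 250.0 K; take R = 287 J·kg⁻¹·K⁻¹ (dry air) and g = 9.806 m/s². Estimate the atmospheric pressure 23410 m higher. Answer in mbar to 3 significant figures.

P ≈ 41.2 mbar

Scale height: H = RT/g = 287 × 250.0 / 9.806 = 7316.9 m.
Barometric formula: P = P₀ exp(−z/H).
z/H = 23410/7316.9 = 3.1994; exp(−3.1994) = 0.040787.
P = 1010 × 0.040787 = 41.195 mbar.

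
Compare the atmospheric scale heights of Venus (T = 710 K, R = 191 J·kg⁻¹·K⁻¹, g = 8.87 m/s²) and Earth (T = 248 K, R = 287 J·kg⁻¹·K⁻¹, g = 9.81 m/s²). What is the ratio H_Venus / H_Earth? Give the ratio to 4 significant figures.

H_Venus/H_Earth ≈ 2.107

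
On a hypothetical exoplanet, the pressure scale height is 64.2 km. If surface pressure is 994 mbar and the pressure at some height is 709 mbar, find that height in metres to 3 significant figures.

Invert the barometric formula: z = H ln(P₀/P).
P₀/P = 994/709 = 1.4020; ln(1.4020) = 0.33790.
z = 64200 × 0.33790 = 21693 m.

z ≈ 21700 m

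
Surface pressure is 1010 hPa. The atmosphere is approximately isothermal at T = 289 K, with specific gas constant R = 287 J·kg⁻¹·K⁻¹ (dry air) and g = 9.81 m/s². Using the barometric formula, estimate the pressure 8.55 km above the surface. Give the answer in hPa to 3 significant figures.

Scale height: H = RT/g = 287 × 289 / 9.81 = 8454.9 m.
Barometric formula: P = P₀ exp(−z/H).
z/H = 8550.0/8454.9 = 1.0112; exp(−1.0112) = 0.36378.
P = 1010 × 0.36378 = 367.42 hPa.

P ≈ 367 hPa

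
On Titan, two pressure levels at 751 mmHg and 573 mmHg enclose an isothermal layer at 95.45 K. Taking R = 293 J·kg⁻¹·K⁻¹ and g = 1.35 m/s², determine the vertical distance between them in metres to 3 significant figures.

Hypsometric equation: Δz = (R T̄/g) ln(P₁/P₂).
R T̄/g = 293 × 95.45 / 1.35 = 20716 m.
ln(751/573) = ln(1.3106) = 0.27049.
Δz = 20716 × 0.27049 = 5603.5 m.

Δz ≈ 5600 m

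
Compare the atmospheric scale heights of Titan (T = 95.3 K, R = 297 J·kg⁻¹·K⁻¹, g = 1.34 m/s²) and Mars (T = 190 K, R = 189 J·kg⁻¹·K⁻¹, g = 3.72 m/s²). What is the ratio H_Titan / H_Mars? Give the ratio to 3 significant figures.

H = RT/g for each body.
H_Titan = 297 × 95.3 / 1.34 = 21122 m.
H_Mars = 189 × 190 / 3.72 = 9653.2 m.
H_Titan/H_Mars = 21122/9653.2 = 2.1881.

H_Titan/H_Mars ≈ 2.19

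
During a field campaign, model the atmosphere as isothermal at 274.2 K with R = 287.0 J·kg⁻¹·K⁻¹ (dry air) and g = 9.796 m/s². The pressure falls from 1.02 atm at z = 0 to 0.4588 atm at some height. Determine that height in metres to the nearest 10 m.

z ≈ 6420 m

Scale height: H = RT/g = 287.0 × 274.2 / 9.796 = 8033.4 m.
Invert the barometric formula: z = H ln(P₀/P).
P₀/P = 1.02/0.4588 = 2.2232; ln(2.2232) = 0.79895.
z = 8033.4 × 0.79895 = 6418.3 m.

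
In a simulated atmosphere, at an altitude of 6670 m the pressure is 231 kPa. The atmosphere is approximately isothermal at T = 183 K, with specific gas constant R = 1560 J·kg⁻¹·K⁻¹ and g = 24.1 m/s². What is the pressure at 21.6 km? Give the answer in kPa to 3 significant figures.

Scale height: H = RT/g = 1560 × 183 / 24.1 = 11846 m.
Between two levels, P₂ = P₁ exp(−Δz/H) with Δz = z₂ − z₁.
Δz = 21600 − 6670.0 = 14930 m; Δz/H = 14930/11846 = 1.2603.
P₂ = 231 × exp(−1.2603) = 231 × 0.28357 = 65.505 kPa.

P ≈ 65.5 kPa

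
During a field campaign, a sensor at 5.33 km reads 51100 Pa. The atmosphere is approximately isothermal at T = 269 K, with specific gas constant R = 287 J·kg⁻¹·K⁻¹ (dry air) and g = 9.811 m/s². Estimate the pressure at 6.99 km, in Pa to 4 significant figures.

Scale height: H = RT/g = 287 × 269 / 9.811 = 7869.0 m.
Between two levels, P₂ = P₁ exp(−Δz/H) with Δz = z₂ − z₁.
Δz = 6990.0 − 5330.0 = 1660.0 m; Δz/H = 1660.0/7869.0 = 0.21095.
P₂ = 51100 × exp(−0.21095) = 51100 × 0.80981 = 41381 Pa.

P ≈ 41380 Pa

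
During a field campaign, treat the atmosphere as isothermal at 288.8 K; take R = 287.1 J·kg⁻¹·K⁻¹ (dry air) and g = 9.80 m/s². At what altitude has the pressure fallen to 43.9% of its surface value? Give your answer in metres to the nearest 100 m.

Scale height: H = RT/g = 287.1 × 288.8 / 9.80 = 8460.7 m.
Set P/P₀ = exp(−z/H) = 0.439, so z = −H ln(0.439).
−ln(0.439) = 0.82326; z = 8460.7 × 0.82326 = 6965.4 m.

z ≈ 7000 m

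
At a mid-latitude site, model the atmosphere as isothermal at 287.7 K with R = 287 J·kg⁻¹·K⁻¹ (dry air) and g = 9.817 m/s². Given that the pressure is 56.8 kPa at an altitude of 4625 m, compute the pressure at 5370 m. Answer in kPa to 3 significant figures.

P ≈ 52.0 kPa

Scale height: H = RT/g = 287 × 287.7 / 9.817 = 8410.9 m.
Between two levels, P₂ = P₁ exp(−Δz/H) with Δz = z₂ − z₁.
Δz = 5370.0 − 4625.0 = 745.00 m; Δz/H = 745.00/8410.9 = 0.088576.
P₂ = 56.8 × exp(−0.088576) = 56.8 × 0.91523 = 51.985 kPa.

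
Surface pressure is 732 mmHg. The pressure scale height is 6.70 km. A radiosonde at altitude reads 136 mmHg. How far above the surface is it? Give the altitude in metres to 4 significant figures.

z ≈ 11280 m

Invert the barometric formula: z = H ln(P₀/P).
P₀/P = 732/136 = 5.3824; ln(5.3824) = 1.6831.
z = 6700.0 × 1.6831 = 11277 m.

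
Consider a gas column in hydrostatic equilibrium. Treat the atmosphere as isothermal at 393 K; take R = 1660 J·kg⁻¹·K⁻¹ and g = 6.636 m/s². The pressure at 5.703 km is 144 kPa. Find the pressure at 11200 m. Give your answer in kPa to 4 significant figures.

Scale height: H = RT/g = 1660 × 393 / 6.636 = 98309 m.
Between two levels, P₂ = P₁ exp(−Δz/H) with Δz = z₂ − z₁.
Δz = 11200 − 5703.0 = 5497.0 m; Δz/H = 5497.0/98309 = 0.055916.
P₂ = 144 × exp(−0.055916) = 144 × 0.94562 = 136.17 kPa.

P ≈ 136.2 kPa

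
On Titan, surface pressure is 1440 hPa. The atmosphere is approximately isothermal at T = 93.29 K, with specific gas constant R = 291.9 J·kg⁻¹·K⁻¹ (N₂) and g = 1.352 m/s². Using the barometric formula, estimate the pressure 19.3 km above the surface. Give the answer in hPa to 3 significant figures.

Scale height: H = RT/g = 291.9 × 93.29 / 1.352 = 20142 m.
Barometric formula: P = P₀ exp(−z/H).
z/H = 19300/20142 = 0.95820; exp(−0.95820) = 0.38358.
P = 1440 × 0.38358 = 552.36 hPa.

P ≈ 552 hPa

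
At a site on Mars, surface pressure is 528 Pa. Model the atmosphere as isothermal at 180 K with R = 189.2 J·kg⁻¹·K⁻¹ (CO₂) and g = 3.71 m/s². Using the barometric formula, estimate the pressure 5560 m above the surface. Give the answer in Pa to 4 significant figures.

Scale height: H = RT/g = 189.2 × 180 / 3.71 = 9179.5 m.
Barometric formula: P = P₀ exp(−z/H).
z/H = 5560.0/9179.5 = 0.60570; exp(−0.60570) = 0.54569.
P = 528 × 0.54569 = 288.12 Pa.

P ≈ 288.1 Pa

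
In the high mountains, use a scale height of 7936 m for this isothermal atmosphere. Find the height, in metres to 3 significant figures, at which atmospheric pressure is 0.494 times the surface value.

z ≈ 5600 m

Set P/P₀ = exp(−z/H) = 0.494, so z = −H ln(0.494).
−ln(0.494) = 0.70522; z = 7936.0 × 0.70522 = 5596.6 m.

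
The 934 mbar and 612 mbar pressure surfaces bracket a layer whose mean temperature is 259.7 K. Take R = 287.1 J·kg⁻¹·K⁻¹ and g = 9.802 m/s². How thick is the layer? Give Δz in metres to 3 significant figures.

Δz ≈ 3220 m

Hypsometric equation: Δz = (R T̄/g) ln(P₁/P₂).
R T̄/g = 287.1 × 259.7 / 9.802 = 7606.6 m.
ln(934/612) = ln(1.5261) = 0.42272.
Δz = 7606.6 × 0.42272 = 3215.5 m.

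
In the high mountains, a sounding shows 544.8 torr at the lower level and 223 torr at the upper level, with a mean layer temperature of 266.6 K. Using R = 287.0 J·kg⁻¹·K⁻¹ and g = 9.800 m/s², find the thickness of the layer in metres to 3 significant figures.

Hypsometric equation: Δz = (R T̄/g) ln(P₁/P₂).
R T̄/g = 287.0 × 266.6 / 9.800 = 7807.6 m.
ln(544.8/223) = ln(2.4430) = 0.89323.
Δz = 7807.6 × 0.89323 = 6974.0 m.

Δz ≈ 6970 m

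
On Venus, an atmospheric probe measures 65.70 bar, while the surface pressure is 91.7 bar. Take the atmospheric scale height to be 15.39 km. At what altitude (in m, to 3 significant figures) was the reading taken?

z ≈ 5130 m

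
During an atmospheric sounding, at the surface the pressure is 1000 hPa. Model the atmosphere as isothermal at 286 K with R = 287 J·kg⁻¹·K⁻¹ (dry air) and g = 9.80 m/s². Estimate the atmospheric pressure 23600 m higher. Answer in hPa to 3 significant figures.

Scale height: H = RT/g = 287 × 286 / 9.80 = 8375.7 m.
Barometric formula: P = P₀ exp(−z/H).
z/H = 23600/8375.7 = 2.8177; exp(−2.8177) = 0.059743.
P = 1000 × 0.059743 = 59.743 hPa.

P ≈ 59.7 hPa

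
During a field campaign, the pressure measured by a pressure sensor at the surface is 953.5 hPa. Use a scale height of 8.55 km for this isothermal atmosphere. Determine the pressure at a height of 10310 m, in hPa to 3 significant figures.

P ≈ 286 hPa

Barometric formula: P = P₀ exp(−z/H).
z/H = 10310/8550.0 = 1.2058; exp(−1.2058) = 0.29945.
P = 953.5 × 0.29945 = 285.53 hPa.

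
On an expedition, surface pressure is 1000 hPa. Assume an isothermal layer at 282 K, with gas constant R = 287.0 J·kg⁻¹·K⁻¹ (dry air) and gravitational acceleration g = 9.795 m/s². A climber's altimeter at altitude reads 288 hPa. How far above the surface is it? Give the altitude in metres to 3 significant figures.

Scale height: H = RT/g = 287.0 × 282 / 9.795 = 8262.8 m.
Invert the barometric formula: z = H ln(P₀/P).
P₀/P = 1000/288 = 3.4722; ln(3.4722) = 1.2448.
z = 8262.8 × 1.2448 = 10286 m.

z ≈ 10300 m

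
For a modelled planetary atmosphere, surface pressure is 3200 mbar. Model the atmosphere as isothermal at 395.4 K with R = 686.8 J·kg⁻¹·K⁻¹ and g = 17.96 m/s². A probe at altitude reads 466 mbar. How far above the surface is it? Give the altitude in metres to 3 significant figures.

Scale height: H = RT/g = 686.8 × 395.4 / 17.96 = 15120 m.
Invert the barometric formula: z = H ln(P₀/P).
P₀/P = 3200/466 = 6.8670; ln(6.8670) = 1.9267.
z = 15120 × 1.9267 = 29132 m.

z ≈ 29100 m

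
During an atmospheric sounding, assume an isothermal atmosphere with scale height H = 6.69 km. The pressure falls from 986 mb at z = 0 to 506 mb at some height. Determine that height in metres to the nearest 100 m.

Invert the barometric formula: z = H ln(P₀/P).
P₀/P = 986/506 = 1.9486; ln(1.9486) = 0.66711.
z = 6690.0 × 0.66711 = 4463.0 m.

z ≈ 4500 m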